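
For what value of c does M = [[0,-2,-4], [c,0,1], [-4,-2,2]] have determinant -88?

Expanding along the row containing c, det(M) is linear in c: det(M) = (12)·c + (8).
Set (12)·c + (8) = -88  ⇒  (12)·c = -96  ⇒  c = -8.

c = -8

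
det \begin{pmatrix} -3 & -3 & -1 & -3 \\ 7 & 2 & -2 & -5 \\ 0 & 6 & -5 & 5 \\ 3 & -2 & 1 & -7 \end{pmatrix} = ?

305

Expand along row 3 (it has 1 zero):
  − (6) · M_32   where M_32 = det([-3 -1 -3; 7 -2 -5; 3 1 -7]) = -130
  + (-5) · M_33   where M_33 = det([-3 -3 -3; 7 2 -5; 3 -2 -7]) = 30
  − (5) · M_34   where M_34 = det([-3 -3 -1; 7 2 -2; 3 -2 1]) = 65
det = (-1)·(6)·(-130) + (+1)·(-5)·(30) + (-1)·(5)·(65) = 305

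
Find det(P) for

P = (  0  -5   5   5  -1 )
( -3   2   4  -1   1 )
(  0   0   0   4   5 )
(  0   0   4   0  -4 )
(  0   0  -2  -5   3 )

1740

P is block upper-triangular with a 2×2 block and a 3×3 block on the diagonal, so its determinant equals the product of the determinants of the diagonal blocks.
det of the 2×2 block = -15
det of the 3×3 block = -116
det = (-15)·(-116) = 1740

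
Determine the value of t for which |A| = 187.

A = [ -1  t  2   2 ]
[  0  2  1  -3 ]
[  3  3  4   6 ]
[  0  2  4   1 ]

Expanding along the row containing t, det(A) is linear in t: det(A) = (39)·t + (31).
Set (39)·t + (31) = 187  ⇒  (39)·t = 156  ⇒  t = 4.

4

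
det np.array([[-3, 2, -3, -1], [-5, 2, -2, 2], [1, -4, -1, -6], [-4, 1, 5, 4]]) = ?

Expand along row 1:
  + (-3) · M_11   where M_11 = det([2 -2 2; -4 -1 -6; 1 5 4]) = -6
  − (2) · M_12   where M_12 = det([-5 -2 2; 1 -1 -6; -4 5 4]) = -168
  + (-3) · M_13   where M_13 = det([-5 2 2; 1 -4 -6; -4 1 4]) = 60
  − (-1) · M_14   where M_14 = det([-5 2 -2; 1 -4 -1; -4 1 5]) = 123
det = (+1)·(-3)·(-6) + (-1)·(2)·(-168) + (+1)·(-3)·(60) + (-1)·(-1)·(123) = 297

The determinant is 297.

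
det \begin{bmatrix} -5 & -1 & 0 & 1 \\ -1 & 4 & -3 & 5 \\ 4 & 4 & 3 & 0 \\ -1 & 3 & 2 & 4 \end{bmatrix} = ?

Expand along row 1 (it has 1 zero):
  + (-5) · M_11   where M_11 = det([4 -3 5; 4 3 0; 3 2 4]) = 91
  − (-1) · M_12   where M_12 = det([-1 -3 5; 4 3 0; -1 2 4]) = 91
  − (1) · M_14   where M_14 = det([-1 4 -3; 4 4 3; -1 3 2]) = -91
det = (+1)·(-5)·(91) + (-1)·(-1)·(91) + (-1)·(1)·(-91) = -273

The determinant is -273.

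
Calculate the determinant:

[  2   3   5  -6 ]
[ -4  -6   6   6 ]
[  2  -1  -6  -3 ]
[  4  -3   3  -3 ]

Expand along row 1:
  + (2) · M_11   where M_11 = det([-6 6 6; -1 -6 -3; -3 3 -3]) = -252
  − (3) · M_12   where M_12 = det([-4 6 6; 2 -6 -3; 4 3 -3]) = 36
  + (5) · M_13   where M_13 = det([-4 -6 6; 2 -1 -3; 4 -3 -3]) = 48
  − (-6) · M_14   where M_14 = det([-4 -6 6; 2 -1 -6; 4 -3 3]) = 252
det = (+1)·(2)·(-252) + (-1)·(3)·(36) + (+1)·(5)·(48) + (-1)·(-6)·(252) = 1140

1140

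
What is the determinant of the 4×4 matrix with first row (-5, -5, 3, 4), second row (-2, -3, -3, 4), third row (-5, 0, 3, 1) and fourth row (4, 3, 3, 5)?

-1041

Expand along row 3 (it has 1 zero):
  + (-5) · M_31   where M_31 = det([-5 3 4; -3 -3 4; 3 3 5]) = 216
  + (3) · M_33   where M_33 = det([-5 -5 4; -2 -3 4; 4 3 5]) = 29
  − (1) · M_34   where M_34 = det([-5 -5 3; -2 -3 -3; 4 3 3]) = 48
det = (+1)·(-5)·(216) + (+1)·(3)·(29) + (-1)·(1)·(48) = -1041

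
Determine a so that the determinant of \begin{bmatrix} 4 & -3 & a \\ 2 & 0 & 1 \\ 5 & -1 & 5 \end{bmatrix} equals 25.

Expanding along the column containing a, det(B) is linear in a: det(B) = (-2)·a + (19).
Set (-2)·a + (19) = 25  ⇒  (-2)·a = 6  ⇒  a = -3.

a = -3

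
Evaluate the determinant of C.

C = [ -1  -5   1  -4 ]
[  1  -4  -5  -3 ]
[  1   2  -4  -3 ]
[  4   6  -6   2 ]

Expand along row 1:
  + (-1) · M_11   where M_11 = det([-4 -5 -3; 2 -4 -3; 6 -6 2]) = 178
  − (-5) · M_12   where M_12 = det([1 -5 -3; 1 -4 -3; 4 -6 2]) = 14
  + (1) · M_13   where M_13 = det([1 -4 -3; 1 2 -3; 4 6 2]) = 84
  − (-4) · M_14   where M_14 = det([1 -4 -5; 1 2 -4; 4 6 -6]) = 62
det = (+1)·(-1)·(178) + (-1)·(-5)·(14) + (+1)·(1)·(84) + (-1)·(-4)·(62) = 224

det(C) = 224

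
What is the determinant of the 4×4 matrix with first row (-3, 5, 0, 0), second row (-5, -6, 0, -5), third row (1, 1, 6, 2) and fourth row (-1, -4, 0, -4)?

-522

Expand along column 3 (it has 3 zeros):
  + (6) · M_33   where M_33 = det([-3 5 0; -5 -6 -5; -1 -4 -4]) = -87
det = (+1)·(6)·(-87) = -522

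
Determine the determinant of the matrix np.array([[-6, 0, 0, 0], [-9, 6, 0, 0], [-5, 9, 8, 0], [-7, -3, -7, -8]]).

The matrix is lower triangular, so the determinant is the product of the diagonal entries:
det = (-6) · (6) · (8) · (-8) = 2304

The determinant is 2304.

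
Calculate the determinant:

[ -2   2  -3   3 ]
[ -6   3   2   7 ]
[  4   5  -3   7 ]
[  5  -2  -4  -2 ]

Expand along row 1:
  + (-2) · M_11   where M_11 = det([3 2 7; 5 -3 7; -2 -4 -2]) = -88
  − (2) · M_12   where M_12 = det([-6 2 7; 4 -3 7; 5 -4 -2]) = -125
  + (-3) · M_13   where M_13 = det([-6 3 7; 4 5 7; 5 -2 -2]) = -126
  − (3) · M_14   where M_14 = det([-6 3 2; 4 5 -3; 5 -2 -4]) = 93
det = (+1)·(-2)·(-88) + (-1)·(2)·(-125) + (+1)·(-3)·(-126) + (-1)·(3)·(93) = 525

525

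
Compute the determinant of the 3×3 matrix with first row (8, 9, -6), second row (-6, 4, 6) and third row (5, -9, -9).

The determinant is -276.

Expand along row 1:
  + 8 · |4 6; -9 -9| = 8·(-36 − (-54)) = 144
  − 9 · |-6 6; 5 -9| = −9·(54 − 30) = -216
  + (-6) · |-6 4; 5 -9| = (-6)·(54 − 20) = -204
Sum: (144) + (-216) + (-204) = -276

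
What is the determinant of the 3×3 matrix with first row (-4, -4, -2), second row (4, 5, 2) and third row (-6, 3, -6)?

Expand along row 1:
  + (-4) · |5 2; 3 -6| = (-4)·(-30 − 6) = 144
  − (-4) · |4 2; -6 -6| = −(-4)·(-24 − (-12)) = -48
  + (-2) · |4 5; -6 3| = (-2)·(12 − (-30)) = -84
Sum: (144) + (-48) + (-84) = 12

12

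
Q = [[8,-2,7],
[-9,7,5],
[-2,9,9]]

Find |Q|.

|Q| = -467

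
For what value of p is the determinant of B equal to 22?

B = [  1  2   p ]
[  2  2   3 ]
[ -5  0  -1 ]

p = 5

Expanding along the column containing p, det(B) is linear in p: det(B) = (10)·p + (-28).
Set (10)·p + (-28) = 22  ⇒  (10)·p = 50  ⇒  p = 5.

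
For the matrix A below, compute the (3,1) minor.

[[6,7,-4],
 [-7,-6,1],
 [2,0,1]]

-17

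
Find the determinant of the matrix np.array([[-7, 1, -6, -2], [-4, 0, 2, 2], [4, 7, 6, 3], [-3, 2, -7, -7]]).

The determinant is -1082.

Expand along row 2 (it has 1 zero):
  − (-4) · M_21   where M_21 = det([1 -6 -2; 7 6 3; 2 -7 -7]) = -229
  − (2) · M_23   where M_23 = det([-7 1 -2; 4 7 3; -3 2 -7]) = 346
  + (2) · M_24   where M_24 = det([-7 1 -6; 4 7 6; -3 2 -7]) = 263
det = (-1)·(-4)·(-229) + (-1)·(2)·(346) + (+1)·(2)·(263) = -1082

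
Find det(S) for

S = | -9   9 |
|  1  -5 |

|S| = 36

det(S) = (-9)·(-5) − 9·1 = 45 − 9 = 36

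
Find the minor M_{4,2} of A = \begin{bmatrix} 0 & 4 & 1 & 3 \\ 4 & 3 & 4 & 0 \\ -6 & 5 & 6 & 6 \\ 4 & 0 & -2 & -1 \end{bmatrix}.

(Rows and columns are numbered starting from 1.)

120

Delete row 4 and column 2; the remaining 3×3 submatrix is [0 1 3; 4 4 0; -6 6 6].
Its determinant is 120.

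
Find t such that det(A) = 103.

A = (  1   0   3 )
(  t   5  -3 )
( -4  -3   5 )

Expanding along the column containing t, det(A) is linear in t: det(A) = (-9)·t + (76).
Set (-9)·t + (76) = 103  ⇒  (-9)·t = 27  ⇒  t = -3.

-3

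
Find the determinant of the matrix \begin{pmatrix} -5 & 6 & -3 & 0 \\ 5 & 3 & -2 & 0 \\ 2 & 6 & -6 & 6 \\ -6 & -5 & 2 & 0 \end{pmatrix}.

Expand along column 4 (it has 3 zeros):
  − (6) · M_34   where M_34 = det([-5 6 -3; 5 3 -2; -6 -5 2]) = 53
det = (-1)·(6)·(53) = -318

-318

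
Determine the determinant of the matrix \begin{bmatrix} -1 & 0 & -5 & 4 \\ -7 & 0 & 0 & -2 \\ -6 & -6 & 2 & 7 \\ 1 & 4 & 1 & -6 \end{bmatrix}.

-320

Expand along row 2 (it has 2 zeros):
  − (-7) · M_21   where M_21 = det([0 -5 4; -6 2 7; 4 1 -6]) = -16
  + (-2) · M_24   where M_24 = det([-1 0 -5; -6 -6 2; 1 4 1]) = 104
det = (-1)·(-7)·(-16) + (+1)·(-2)·(104) = -320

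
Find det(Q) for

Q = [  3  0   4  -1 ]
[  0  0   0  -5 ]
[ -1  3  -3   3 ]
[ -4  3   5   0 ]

Expand along row 2 (it has 3 zeros):
  + (-5) · M_24   where M_24 = det([3 0 4; -1 3 -3; -4 3 5]) = 108
det = (+1)·(-5)·(108) = -540

-540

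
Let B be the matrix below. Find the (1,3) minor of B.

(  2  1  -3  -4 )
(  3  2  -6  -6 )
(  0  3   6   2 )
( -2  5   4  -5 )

-119

Delete row 1 and column 3; the remaining 3×3 submatrix is [3 2 -6; 0 3 2; -2 5 -5].
Its determinant is -119.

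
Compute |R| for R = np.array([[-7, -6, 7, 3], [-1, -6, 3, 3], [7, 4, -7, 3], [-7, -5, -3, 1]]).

1772

Expand along row 1:
  + (-7) · M_11   where M_11 = det([-6 3 3; 4 -7 3; -5 -3 1]) = -210
  − (-6) · M_12   where M_12 = det([-1 3 3; 7 -7 3; -7 -3 1]) = -296
  + (7) · M_13   where M_13 = det([-1 -6 3; 7 4 3; -7 -5 1]) = 128
  − (3) · M_14   where M_14 = det([-1 -6 3; 7 4 -7; -7 -5 -3]) = -394
det = (+1)·(-7)·(-210) + (-1)·(-6)·(-296) + (+1)·(7)·(128) + (-1)·(3)·(-394) = 1772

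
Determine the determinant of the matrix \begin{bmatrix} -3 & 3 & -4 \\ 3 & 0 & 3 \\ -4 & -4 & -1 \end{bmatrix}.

-15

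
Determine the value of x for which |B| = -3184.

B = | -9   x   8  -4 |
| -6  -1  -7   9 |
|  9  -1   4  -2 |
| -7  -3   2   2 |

Expanding along the row containing x, det(B) is linear in x: det(B) = (-370)·x + (-1334).
Set (-370)·x + (-1334) = -3184  ⇒  (-370)·x = -1850  ⇒  x = 5.

x = 5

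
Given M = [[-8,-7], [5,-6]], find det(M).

83

det(M) = (-8)·(-6) − (-7)·5 = 48 − (-35) = 83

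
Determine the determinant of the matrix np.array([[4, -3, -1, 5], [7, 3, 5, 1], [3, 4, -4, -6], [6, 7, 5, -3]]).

Expand along row 1:
  + (4) · M_11   where M_11 = det([3 5 1; 4 -4 -6; 7 5 -3]) = 24
  − (-3) · M_12   where M_12 = det([7 5 1; 3 -4 -6; 6 5 -3]) = 198
  + (-1) · M_13   where M_13 = det([7 3 1; 3 4 -6; 6 7 -3]) = 126
  − (5) · M_14   where M_14 = det([7 3 5; 3 4 -4; 6 7 5]) = 204
det = (+1)·(4)·(24) + (-1)·(-3)·(198) + (+1)·(-1)·(126) + (-1)·(5)·(204) = -456

The determinant is -456.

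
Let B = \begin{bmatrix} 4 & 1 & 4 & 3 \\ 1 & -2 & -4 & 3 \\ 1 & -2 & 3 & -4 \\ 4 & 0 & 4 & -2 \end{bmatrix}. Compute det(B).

238

Expand along row 4 (it has 1 zero):
  − (4) · M_41   where M_41 = det([1 4 3; -2 -4 3; -2 3 -4]) = -91
  − (4) · M_43   where M_43 = det([4 1 3; 1 -2 3; 1 -2 -4]) = 63
  + (-2) · M_44   where M_44 = det([4 1 4; 1 -2 -4; 1 -2 3]) = -63
det = (-1)·(4)·(-91) + (-1)·(4)·(63) + (+1)·(-2)·(-63) = 238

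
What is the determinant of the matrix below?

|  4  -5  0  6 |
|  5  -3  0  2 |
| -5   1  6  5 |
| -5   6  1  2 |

661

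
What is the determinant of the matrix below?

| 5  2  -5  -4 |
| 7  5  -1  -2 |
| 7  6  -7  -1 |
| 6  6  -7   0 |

29

Expand along row 4 (it has 1 zero):
  − (6) · M_41   where M_41 = det([2 -5 -4; 5 -1 -2; 6 -7 -1]) = 125
  + (6) · M_42   where M_42 = det([5 -5 -4; 7 -1 -2; 7 -7 -1]) = 138
  − (-7) · M_43   where M_43 = det([5 2 -4; 7 5 -2; 7 6 -1]) = -7
det = (-1)·(6)·(125) + (+1)·(6)·(138) + (-1)·(-7)·(-7) = 29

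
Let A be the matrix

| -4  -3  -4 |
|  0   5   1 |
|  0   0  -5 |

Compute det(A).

det(A) = 100

A is upper triangular, so det(A) is the product of the diagonal entries:
det = (-4) · (5) · (-5) = 100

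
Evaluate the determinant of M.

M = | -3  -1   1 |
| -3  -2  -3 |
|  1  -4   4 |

The determinant is 65.

Expand along row 1:
  + (-3) · |-2 -3; -4 4| = (-3)·(-8 − 12) = 60
  − (-1) · |-3 -3; 1 4| = −(-1)·(-12 − (-3)) = -9
  + 1 · |-3 -2; 1 -4| = 1·(12 − (-2)) = 14
Sum: (60) + (-9) + (14) = 65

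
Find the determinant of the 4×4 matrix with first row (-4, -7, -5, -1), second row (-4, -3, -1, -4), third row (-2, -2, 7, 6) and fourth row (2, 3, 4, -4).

Expand along row 1:
  + (-4) · M_11   where M_11 = det([-3 -1 -4; -2 7 6; 3 4 -4]) = 262
  − (-7) · M_12   where M_12 = det([-4 -1 -4; -2 7 6; 2 4 -4]) = 292
  + (-5) · M_13   where M_13 = det([-4 -3 -4; -2 -2 6; 2 3 -4]) = 36
  − (-1) · M_14   where M_14 = det([-4 -3 -1; -2 -2 7; 2 3 4]) = 52
det = (+1)·(-4)·(262) + (-1)·(-7)·(292) + (+1)·(-5)·(36) + (-1)·(-1)·(52) = 868

The determinant is 868.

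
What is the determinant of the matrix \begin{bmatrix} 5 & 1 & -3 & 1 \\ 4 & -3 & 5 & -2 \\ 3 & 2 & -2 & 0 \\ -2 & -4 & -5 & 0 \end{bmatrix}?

263

Expand along column 4 (it has 2 zeros):
  − (1) · M_14   where M_14 = det([4 -3 5; 3 2 -2; -2 -4 -5]) = -169
  + (-2) · M_24   where M_24 = det([5 1 -3; 3 2 -2; -2 -4 -5]) = -47
det = (-1)·(1)·(-169) + (+1)·(-2)·(-47) = 263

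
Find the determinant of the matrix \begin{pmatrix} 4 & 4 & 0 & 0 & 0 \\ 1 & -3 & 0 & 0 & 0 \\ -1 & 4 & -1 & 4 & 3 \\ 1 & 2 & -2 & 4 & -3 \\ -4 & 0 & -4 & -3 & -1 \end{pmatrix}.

The matrix is block lower-triangular with a 2×2 block and a 3×3 block on the diagonal, so its determinant equals the product of the determinants of the diagonal blocks.
det of the 2×2 block = -16
det of the 3×3 block = 119
det = (-16)·(119) = -1904

The determinant is -1904.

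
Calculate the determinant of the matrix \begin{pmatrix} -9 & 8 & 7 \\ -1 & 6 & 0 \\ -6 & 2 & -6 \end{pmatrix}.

Expand along column 3:
  + 7 · |-1 6; -6 2| = 7·(-2 − (-36)) = 238
  + (-6) · |-9 8; -1 6| = (-6)·(-54 − (-8)) = 276
Sum: (238) + (276) = 514

514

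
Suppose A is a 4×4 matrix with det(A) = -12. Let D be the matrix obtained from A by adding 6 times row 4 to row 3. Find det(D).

det(D) = -12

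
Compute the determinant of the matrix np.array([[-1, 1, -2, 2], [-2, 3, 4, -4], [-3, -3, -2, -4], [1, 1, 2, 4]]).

Expand along row 1:
  + (-1) · M_11   where M_11 = det([3 4 -4; -3 -2 -4; 1 2 4]) = 48
  − (1) · M_12   where M_12 = det([-2 4 -4; -3 -2 -4; 1 2 4]) = 48
  + (-2) · M_13   where M_13 = det([-2 3 -4; -3 -3 -4; 1 1 4]) = 40
  − (2) · M_14   where M_14 = det([-2 3 4; -3 -3 -2; 1 1 2]) = 20
det = (+1)·(-1)·(48) + (-1)·(1)·(48) + (+1)·(-2)·(40) + (-1)·(2)·(20) = -216

The determinant is -216.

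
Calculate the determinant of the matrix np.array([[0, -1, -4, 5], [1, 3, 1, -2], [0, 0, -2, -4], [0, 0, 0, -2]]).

4

The matrix is block upper-triangular with a 2×2 block and a 2×2 block on the diagonal, so its determinant equals the product of the determinants of the diagonal blocks.
det of the 2×2 block = 1
det of the 2×2 block = 4
det = (1)·(4) = 4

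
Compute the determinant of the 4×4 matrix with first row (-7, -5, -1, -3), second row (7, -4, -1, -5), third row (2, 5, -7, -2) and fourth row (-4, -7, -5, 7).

Expand along row 1:
  + (-7) · M_11   where M_11 = det([-4 -1 -5; 5 -7 -2; -7 -5 7]) = 627
  − (-5) · M_12   where M_12 = det([7 -1 -5; 2 -7 -2; -4 -5 7]) = -217
  + (-1) · M_13   where M_13 = det([7 -4 -5; 2 5 -2; -4 -7 7]) = 141
  − (-3) · M_14   where M_14 = det([7 -4 -1; 2 5 -7; -4 -7 -5]) = -676
det = (+1)·(-7)·(627) + (-1)·(-5)·(-217) + (+1)·(-1)·(141) + (-1)·(-3)·(-676) = -7643

The determinant is -7643.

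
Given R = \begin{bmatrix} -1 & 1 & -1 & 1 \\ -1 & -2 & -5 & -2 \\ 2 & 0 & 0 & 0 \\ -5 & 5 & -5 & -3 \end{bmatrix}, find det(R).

Expand along row 3 (it has 3 zeros):
  + (2) · M_31   where M_31 = det([1 -1 1; -2 -5 -2; 5 -5 -3]) = 56
det = (+1)·(2)·(56) = 112

The determinant is 112.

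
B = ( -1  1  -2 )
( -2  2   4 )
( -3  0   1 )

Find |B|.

Expand along column 2:
  − 1 · |-2 4; -3 1| = −1·(-2 − (-12)) = -10
  + 2 · |-1 -2; -3 1| = 2·(-1 − 6) = -14
Sum: (-10) + (-14) = -24

-24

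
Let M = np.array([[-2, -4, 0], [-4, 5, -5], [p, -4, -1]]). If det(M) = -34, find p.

Expanding along the row containing p, det(M) is linear in p: det(M) = (20)·p + (66).
Set (20)·p + (66) = -34  ⇒  (20)·p = -100  ⇒  p = -5.

p = -5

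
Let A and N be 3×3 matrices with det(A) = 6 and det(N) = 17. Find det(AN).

det(AN) = det(A)·det(N) = (6)·(17) = 102

102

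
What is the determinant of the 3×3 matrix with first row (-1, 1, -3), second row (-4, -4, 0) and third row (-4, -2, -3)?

0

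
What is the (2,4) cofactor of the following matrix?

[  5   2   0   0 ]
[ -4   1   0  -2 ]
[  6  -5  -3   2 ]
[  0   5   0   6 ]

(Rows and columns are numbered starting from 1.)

Delete row 2 and column 4; the remaining 3×3 submatrix is [5 2 0; 6 -5 -3; 0 5 0].
Its determinant is 75.
The cofactor carries sign (−1)^(2+4) = +1, so C_{2,4} = +(75) = 75.

75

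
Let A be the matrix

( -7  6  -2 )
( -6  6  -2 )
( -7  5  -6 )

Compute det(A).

Expand along column 1:
  + (-7) · |6 -2; 5 -6| = (-7)·(-36 − (-10)) = 182
  − (-6) · |6 -2; 5 -6| = −(-6)·(-36 − (-10)) = -156
  + (-7) · |6 -2; 6 -2| = (-7)·(-12 − (-12)) = 0
Sum: (182) + (-156) + (0) = 26

The determinant is 26.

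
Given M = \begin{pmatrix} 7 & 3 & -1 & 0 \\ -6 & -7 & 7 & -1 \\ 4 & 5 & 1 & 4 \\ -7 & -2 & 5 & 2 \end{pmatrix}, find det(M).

det(M) = 207

Expand along row 1 (it has 1 zero):
  + (7) · M_11   where M_11 = det([-7 7 -1; 5 1 4; -2 5 2]) = -27
  − (3) · M_12   where M_12 = det([-6 7 -1; 4 1 4; -7 5 2]) = -171
  + (-1) · M_13   where M_13 = det([-6 -7 -1; 4 5 4; -7 -2 2]) = 117
det = (+1)·(7)·(-27) + (-1)·(3)·(-171) + (+1)·(-1)·(117) = 207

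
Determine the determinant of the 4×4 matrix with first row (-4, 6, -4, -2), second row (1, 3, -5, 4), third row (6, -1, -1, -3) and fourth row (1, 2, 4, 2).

-1606

Expand along row 1:
  + (-4) · M_11   where M_11 = det([3 -5 4; -1 -1 -3; 2 4 2]) = 42
  − (6) · M_12   where M_12 = det([1 -5 4; 6 -1 -3; 1 4 2]) = 185
  + (-4) · M_13   where M_13 = det([1 3 4; 6 -1 -3; 1 2 2]) = 11
  − (-2) · M_14   where M_14 = det([1 3 -5; 6 -1 -1; 1 2 4]) = -142
det = (+1)·(-4)·(42) + (-1)·(6)·(185) + (+1)·(-4)·(11) + (-1)·(-2)·(-142) = -1606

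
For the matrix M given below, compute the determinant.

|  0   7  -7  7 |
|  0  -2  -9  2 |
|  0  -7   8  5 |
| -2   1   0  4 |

Expand along column 1 (it has 3 zeros):
  − (-2) · M_41   where M_41 = det([7 -7 7; -2 -9 2; -7 8 5]) = -952
det = (-1)·(-2)·(-952) = -1904

det(M) = -1904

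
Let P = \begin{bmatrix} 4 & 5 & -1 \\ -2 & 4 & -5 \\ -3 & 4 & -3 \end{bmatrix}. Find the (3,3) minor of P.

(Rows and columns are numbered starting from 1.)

Delete row 3 and column 3; the remaining 2×2 submatrix is [4 5; -2 4].
Its determinant is 4·4 − 5·(-2) = 26.

26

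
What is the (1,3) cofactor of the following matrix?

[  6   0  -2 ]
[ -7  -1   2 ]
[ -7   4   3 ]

Delete row 1 and column 3; the remaining 2×2 submatrix is [-7 -1; -7 4].
Its determinant is (-7)·4 − (-1)·(-7) = -35.
The cofactor carries sign (−1)^(1+3) = +1, so C_{1,3} = +(-35) = -35.

The cofactor is -35.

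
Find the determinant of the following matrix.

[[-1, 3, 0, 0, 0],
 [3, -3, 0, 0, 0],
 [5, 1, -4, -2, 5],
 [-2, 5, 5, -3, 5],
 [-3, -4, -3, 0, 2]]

-174

The matrix is block lower-triangular with a 2×2 block and a 3×3 block on the diagonal, so its determinant equals the product of the determinants of the diagonal blocks.
det of the 2×2 block = -6
det of the 3×3 block = 29
det = (-6)·(29) = -174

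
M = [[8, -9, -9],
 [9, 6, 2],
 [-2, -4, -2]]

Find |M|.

|M| = 58

Expand along row 1:
  + 8 · |6 2; -4 -2| = 8·(-12 − (-8)) = -32
  − (-9) · |9 2; -2 -2| = −(-9)·(-18 − (-4)) = -126
  + (-9) · |9 6; -2 -4| = (-9)·(-36 − (-12)) = 216
Sum: (-32) + (-126) + (216) = 58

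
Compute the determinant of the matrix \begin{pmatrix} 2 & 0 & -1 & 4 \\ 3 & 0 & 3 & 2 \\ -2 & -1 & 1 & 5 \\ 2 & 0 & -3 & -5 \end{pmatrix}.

Expand along column 2 (it has 3 zeros):
  − (-1) · M_32   where M_32 = det([2 -1 4; 3 3 2; 2 -3 -5]) = -97
det = (-1)·(-1)·(-97) = -97

The determinant is -97.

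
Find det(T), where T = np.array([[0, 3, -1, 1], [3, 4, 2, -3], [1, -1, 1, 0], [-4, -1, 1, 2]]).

Expand along row 1 (it has 1 zero):
  − (3) · M_12   where M_12 = det([3 2 -3; 1 1 0; -4 1 2]) = -13
  + (-1) · M_13   where M_13 = det([3 4 -3; 1 -1 0; -4 -1 2]) = 1
  − (1) · M_14   where M_14 = det([3 4 2; 1 -1 1; -4 -1 1]) = -30
det = (-1)·(3)·(-13) + (+1)·(-1)·(1) + (-1)·(1)·(-30) = 68

|T| = 68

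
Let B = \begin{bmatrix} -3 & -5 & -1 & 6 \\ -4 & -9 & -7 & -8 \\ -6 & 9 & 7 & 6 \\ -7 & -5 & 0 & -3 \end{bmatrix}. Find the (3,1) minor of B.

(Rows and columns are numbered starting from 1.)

-328

Delete row 3 and column 1; the remaining 3×3 submatrix is [-5 -1 6; -9 -7 -8; -5 0 -3].
Its determinant is -328.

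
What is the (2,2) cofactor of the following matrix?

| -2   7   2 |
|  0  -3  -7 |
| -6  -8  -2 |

Delete row 2 and column 2; the remaining 2×2 submatrix is [-2 2; -6 -2].
Its determinant is (-2)·(-2) − 2·(-6) = 16.
The cofactor carries sign (−1)^(2+2) = +1, so C_{2,2} = +(16) = 16.

16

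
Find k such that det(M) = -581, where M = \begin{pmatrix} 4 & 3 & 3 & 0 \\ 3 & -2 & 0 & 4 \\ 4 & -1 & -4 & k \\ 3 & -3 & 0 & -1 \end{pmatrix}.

Expanding along the column containing k, det(M) is linear in k: det(M) = (9)·k + (-527).
Set (9)·k + (-527) = -581  ⇒  (9)·k = -54  ⇒  k = -6.

-6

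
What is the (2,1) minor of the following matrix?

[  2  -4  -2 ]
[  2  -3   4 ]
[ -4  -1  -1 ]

2

Delete row 2 and column 1; the remaining 2×2 submatrix is [-4 -2; -1 -1].
Its determinant is (-4)·(-1) − (-2)·(-1) = 2.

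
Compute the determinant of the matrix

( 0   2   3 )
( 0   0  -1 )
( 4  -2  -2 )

-8

Expand along column 1:
  + 4 · |2 3; 0 -1| = 4·(-2 − 0) = -8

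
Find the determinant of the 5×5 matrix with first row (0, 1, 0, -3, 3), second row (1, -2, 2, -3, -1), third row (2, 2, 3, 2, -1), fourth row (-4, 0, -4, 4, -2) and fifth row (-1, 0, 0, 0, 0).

Expand along row 5 (it has 4 zeros):
  + (-1) · M_51   where M_51 = det([1 0 -3 3; -2 2 -3 -1; 2 3 2 -1; 0 -4 4 -2]) = -62
det = (+1)·(-1)·(-62) = 62

The determinant is 62.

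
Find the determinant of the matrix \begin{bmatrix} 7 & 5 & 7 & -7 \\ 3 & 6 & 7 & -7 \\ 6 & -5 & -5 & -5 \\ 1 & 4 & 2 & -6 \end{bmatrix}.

-502

Expand along row 1:
  + (7) · M_11   where M_11 = det([6 7 -7; -5 -5 -5; 4 2 -6]) = -180
  − (5) · M_12   where M_12 = det([3 7 -7; 6 -5 -5; 1 2 -6]) = 218
  + (7) · M_13   where M_13 = det([3 6 -7; 6 -5 -5; 1 4 -6]) = 133
  − (-7) · M_14   where M_14 = det([3 6 7; 6 -5 -5; 1 4 2]) = 131
det = (+1)·(7)·(-180) + (-1)·(5)·(218) + (+1)·(7)·(133) + (-1)·(-7)·(131) = -502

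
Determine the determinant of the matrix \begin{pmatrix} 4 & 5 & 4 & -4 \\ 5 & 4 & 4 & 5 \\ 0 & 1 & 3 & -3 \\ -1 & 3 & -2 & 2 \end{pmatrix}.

Expand along row 3 (it has 1 zero):
  − (1) · M_32   where M_32 = det([4 4 -4; 5 4 5; -1 -2 2]) = 36
  + (3) · M_33   where M_33 = det([4 5 -4; 5 4 5; -1 3 2]) = -179
  − (-3) · M_34   where M_34 = det([4 5 4; 5 4 4; -1 3 -2]) = 26
det = (-1)·(1)·(36) + (+1)·(3)·(-179) + (-1)·(-3)·(26) = -495

-495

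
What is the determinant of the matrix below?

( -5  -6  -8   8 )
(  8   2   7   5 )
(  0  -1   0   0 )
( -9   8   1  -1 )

924

Expand along row 3 (it has 3 zeros):
  − (-1) · M_32   where M_32 = det([-5 -8 8; 8 7 5; -9 1 -1]) = 924
det = (-1)·(-1)·(924) = 924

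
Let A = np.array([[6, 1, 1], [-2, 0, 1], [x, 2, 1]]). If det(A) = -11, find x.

3

Expanding along the row containing x, det(A) is linear in x: det(A) = (1)·x + (-14).
Set (1)·x + (-14) = -11  ⇒  (1)·x = 3  ⇒  x = 3.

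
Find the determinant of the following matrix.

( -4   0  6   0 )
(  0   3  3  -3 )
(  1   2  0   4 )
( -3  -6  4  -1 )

Expand along row 1 (it has 2 zeros):
  + (-4) · M_11   where M_11 = det([3 3 -3; 2 0 4; -6 4 -1]) = -138
  + (6) · M_13   where M_13 = det([0 3 -3; 1 2 4; -3 -6 -1]) = -33
det = (+1)·(-4)·(-138) + (+1)·(6)·(-33) = 354

354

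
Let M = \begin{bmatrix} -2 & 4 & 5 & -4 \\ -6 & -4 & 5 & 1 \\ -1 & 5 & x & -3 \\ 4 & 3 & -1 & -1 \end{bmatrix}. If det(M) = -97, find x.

Expanding along the row containing x, det(M) is linear in x: det(M) = (-2)·x + (-89).
Set (-2)·x + (-89) = -97  ⇒  (-2)·x = -8  ⇒  x = 4.

4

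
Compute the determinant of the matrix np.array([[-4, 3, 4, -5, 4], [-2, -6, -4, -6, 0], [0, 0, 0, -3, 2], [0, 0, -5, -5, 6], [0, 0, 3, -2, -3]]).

The determinant is 1230.

The matrix is block upper-triangular with a 2×2 block and a 3×3 block on the diagonal, so its determinant equals the product of the determinants of the diagonal blocks.
det of the 2×2 block = 30
det of the 3×3 block = 41
det = (30)·(41) = 1230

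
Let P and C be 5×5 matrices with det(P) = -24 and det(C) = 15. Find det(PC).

det(PC) = det(P)·det(C) = (-24)·(15) = -360

The determinant is -360.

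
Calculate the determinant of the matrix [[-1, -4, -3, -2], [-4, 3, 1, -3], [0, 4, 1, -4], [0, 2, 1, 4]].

150

Expand along column 1 (it has 2 zeros):
  + (-1) · M_11   where M_11 = det([3 1 -3; 4 1 -4; 2 1 4]) = -6
  − (-4) · M_21   where M_21 = det([-4 -3 -2; 4 1 -4; 2 1 4]) = 36
det = (+1)·(-1)·(-6) + (-1)·(-4)·(36) = 150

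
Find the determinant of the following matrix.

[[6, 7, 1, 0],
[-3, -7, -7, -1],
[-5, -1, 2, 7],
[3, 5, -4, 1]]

Expand along row 1 (it has 1 zero):
  + (6) · M_11   where M_11 = det([-7 -7 -1; -1 2 7; 5 -4 1]) = -456
  − (7) · M_12   where M_12 = det([-3 -7 -1; -5 2 7; 3 -4 1]) = -286
  + (1) · M_13   where M_13 = det([-3 -7 -1; -5 -1 7; 3 5 1]) = -52
det = (+1)·(6)·(-456) + (-1)·(7)·(-286) + (+1)·(1)·(-52) = -786

The determinant is -786.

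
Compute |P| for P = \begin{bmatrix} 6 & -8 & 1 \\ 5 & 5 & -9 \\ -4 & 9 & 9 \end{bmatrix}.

Expand along row 1:
  + 6 · |5 -9; 9 9| = 6·(45 − (-81)) = 756
  − (-8) · |5 -9; -4 9| = −(-8)·(45 − 36) = 72
  + 1 · |5 5; -4 9| = 1·(45 − (-20)) = 65
Sum: (756) + (72) + (65) = 893

893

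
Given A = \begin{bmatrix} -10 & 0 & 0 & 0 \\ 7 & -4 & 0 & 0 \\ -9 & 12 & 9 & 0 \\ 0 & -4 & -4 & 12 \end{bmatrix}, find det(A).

The determinant is 4320.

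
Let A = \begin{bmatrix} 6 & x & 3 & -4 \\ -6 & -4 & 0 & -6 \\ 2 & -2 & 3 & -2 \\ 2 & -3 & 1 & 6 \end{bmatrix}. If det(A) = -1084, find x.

x = -7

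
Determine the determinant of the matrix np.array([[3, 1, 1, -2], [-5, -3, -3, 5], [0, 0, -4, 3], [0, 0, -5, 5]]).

The matrix is block upper-triangular with a 2×2 block and a 2×2 block on the diagonal, so its determinant equals the product of the determinants of the diagonal blocks.
det of the 2×2 block = -4
det of the 2×2 block = -5
det = (-4)·(-5) = 20

The determinant is 20.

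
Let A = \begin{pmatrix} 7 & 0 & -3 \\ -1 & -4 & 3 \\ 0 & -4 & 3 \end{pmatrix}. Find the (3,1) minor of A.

-12

Delete row 3 and column 1; the remaining 2×2 submatrix is [0 -3; -4 3].
Its determinant is 0·3 − (-3)·(-4) = -12.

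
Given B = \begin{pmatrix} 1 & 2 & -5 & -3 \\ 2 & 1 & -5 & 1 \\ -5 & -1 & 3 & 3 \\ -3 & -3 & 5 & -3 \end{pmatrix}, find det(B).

det(B) = -240

Expand along row 1:
  + (1) · M_11   where M_11 = det([1 -5 1; -1 3 3; -3 5 -3]) = 40
  − (2) · M_12   where M_12 = det([2 -5 1; -5 3 3; -3 5 -3]) = 56
  + (-5) · M_13   where M_13 = det([2 1 1; -5 -1 3; -3 -3 -3]) = 12
  − (-3) · M_14   where M_14 = det([2 1 -5; -5 -1 3; -3 -3 5]) = -36
det = (+1)·(1)·(40) + (-1)·(2)·(56) + (+1)·(-5)·(12) + (-1)·(-3)·(-36) = -240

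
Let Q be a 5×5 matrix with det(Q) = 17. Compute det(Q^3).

The determinant is 4913.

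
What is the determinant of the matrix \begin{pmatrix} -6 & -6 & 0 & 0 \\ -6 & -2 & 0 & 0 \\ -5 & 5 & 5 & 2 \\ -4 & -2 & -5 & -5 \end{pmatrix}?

360

The matrix is block lower-triangular with a 2×2 block and a 2×2 block on the diagonal, so its determinant equals the product of the determinants of the diagonal blocks.
det of the 2×2 block = -24
det of the 2×2 block = -15
det = (-24)·(-15) = 360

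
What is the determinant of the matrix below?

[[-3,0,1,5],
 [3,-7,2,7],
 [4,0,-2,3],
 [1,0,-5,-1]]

Expand along column 2 (it has 3 zeros):
  + (-7) · M_22   where M_22 = det([-3 1 5; 4 -2 3; 1 -5 -1]) = -134
det = (+1)·(-7)·(-134) = 938

The determinant is 938.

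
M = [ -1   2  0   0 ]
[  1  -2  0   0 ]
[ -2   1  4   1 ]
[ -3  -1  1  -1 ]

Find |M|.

M is block lower-triangular with a 2×2 block and a 2×2 block on the diagonal, so its determinant equals the product of the determinants of the diagonal blocks.
det of the 2×2 block = 0
det of the 2×2 block = -5
det = (0)·(-5) = 0

0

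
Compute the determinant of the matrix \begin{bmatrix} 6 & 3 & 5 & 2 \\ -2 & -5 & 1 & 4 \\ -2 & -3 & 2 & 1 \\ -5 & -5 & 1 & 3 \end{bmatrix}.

-154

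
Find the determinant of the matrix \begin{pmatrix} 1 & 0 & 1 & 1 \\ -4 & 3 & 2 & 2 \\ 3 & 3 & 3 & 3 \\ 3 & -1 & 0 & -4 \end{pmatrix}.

The determinant is 72.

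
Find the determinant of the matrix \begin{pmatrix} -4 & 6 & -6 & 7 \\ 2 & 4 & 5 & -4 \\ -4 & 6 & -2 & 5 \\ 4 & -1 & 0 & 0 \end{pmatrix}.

Expand along row 4 (it has 2 zeros):
  − (4) · M_41   where M_41 = det([6 -6 7; 4 5 -4; 6 -2 5]) = 100
  + (-1) · M_42   where M_42 = det([-4 -6 7; 2 5 -4; -4 -2 5]) = 8
det = (-1)·(4)·(100) + (+1)·(-1)·(8) = -408

-408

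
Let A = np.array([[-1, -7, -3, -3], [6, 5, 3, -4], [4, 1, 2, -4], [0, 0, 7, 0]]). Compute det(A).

-14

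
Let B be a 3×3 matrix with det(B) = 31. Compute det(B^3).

det(B^3) = (det B)^3 = (31)^3 = 29791

The determinant is 29791.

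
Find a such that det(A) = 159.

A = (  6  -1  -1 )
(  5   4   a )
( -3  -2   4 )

Expanding along the column containing a, det(A) is linear in a: det(A) = (15)·a + (114).
Set (15)·a + (114) = 159  ⇒  (15)·a = 45  ⇒  a = 3.

a = 3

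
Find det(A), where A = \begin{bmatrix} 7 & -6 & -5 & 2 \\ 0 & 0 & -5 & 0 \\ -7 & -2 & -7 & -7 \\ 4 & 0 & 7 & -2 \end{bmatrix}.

Expand along row 2 (it has 3 zeros):
  − (-5) · M_23   where M_23 = det([7 -6 2; -7 -2 -7; 4 0 -2]) = 296
det = (-1)·(-5)·(296) = 1480

1480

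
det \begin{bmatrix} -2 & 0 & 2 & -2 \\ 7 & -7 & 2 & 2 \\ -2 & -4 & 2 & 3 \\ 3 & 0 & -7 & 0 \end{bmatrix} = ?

Expand along row 4 (it has 2 zeros):
  − (3) · M_41   where M_41 = det([0 2 -2; -7 2 2; -4 2 3]) = 38
  − (-7) · M_43   where M_43 = det([-2 0 -2; 7 -7 2; -2 -4 3]) = 110
det = (-1)·(3)·(38) + (-1)·(-7)·(110) = 656

The determinant is 656.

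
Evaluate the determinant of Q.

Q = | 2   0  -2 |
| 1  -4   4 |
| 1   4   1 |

Expand along row 1:
  + 2 · |-4 4; 4 1| = 2·(-4 − 16) = -40
  + (-2) · |1 -4; 1 4| = (-2)·(4 − (-4)) = -16
Sum: (-40) + (-16) = -56

|Q| = -56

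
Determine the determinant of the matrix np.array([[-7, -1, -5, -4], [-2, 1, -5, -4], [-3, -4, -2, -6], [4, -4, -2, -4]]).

Expand along row 1:
  + (-7) · M_11   where M_11 = det([1 -5 -4; -4 -2 -6; -4 -2 -4]) = -44
  − (-1) · M_12   where M_12 = det([-2 -5 -4; -3 -2 -6; 4 -2 -4]) = 132
  + (-5) · M_13   where M_13 = det([-2 1 -4; -3 -4 -6; 4 -4 -4]) = -132
  − (-4) · M_14   where M_14 = det([-2 1 -5; -3 -4 -2; 4 -4 -2]) = -154
det = (+1)·(-7)·(-44) + (-1)·(-1)·(132) + (+1)·(-5)·(-132) + (-1)·(-4)·(-154) = 484

The determinant is 484.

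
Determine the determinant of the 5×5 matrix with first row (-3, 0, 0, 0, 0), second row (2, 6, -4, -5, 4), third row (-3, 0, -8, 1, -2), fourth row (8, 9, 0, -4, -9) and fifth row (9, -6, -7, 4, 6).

Expand along row 1 (it has 4 zeros):
  + (-3) · M_11   where M_11 = det([6 -4 -5 4; 0 -8 1 -2; 9 0 -4 -9; -6 -7 4 6]) = -720
det = (+1)·(-3)·(-720) = 2160

The determinant is 2160.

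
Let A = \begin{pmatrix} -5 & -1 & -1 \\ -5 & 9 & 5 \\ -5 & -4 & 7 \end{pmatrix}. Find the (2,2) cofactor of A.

-40

Delete row 2 and column 2; the remaining 2×2 submatrix is [-5 -1; -5 7].
Its determinant is (-5)·7 − (-1)·(-5) = -40.
The cofactor carries sign (−1)^(2+2) = +1, so C_{2,2} = +(-40) = -40.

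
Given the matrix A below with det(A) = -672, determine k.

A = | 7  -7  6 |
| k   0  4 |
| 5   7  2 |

Expanding along the column containing k, det(A) is linear in k: det(A) = (56)·k + (-336).
Set (56)·k + (-336) = -672  ⇒  (56)·k = -336  ⇒  k = -6.

k = -6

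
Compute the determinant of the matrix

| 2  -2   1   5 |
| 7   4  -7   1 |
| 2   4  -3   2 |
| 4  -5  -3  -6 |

121

Expand along row 1:
  + (2) · M_11   where M_11 = det([4 -7 1; 4 -3 2; -5 -3 -6]) = -29
  − (-2) · M_12   where M_12 = det([7 -7 1; 2 -3 2; 4 -3 -6]) = 34
  + (1) · M_13   where M_13 = det([7 4 1; 2 4 2; 4 -5 -6]) = -44
  − (5) · M_14   where M_14 = det([7 4 -7; 2 4 -3; 4 -5 -3]) = -31
det = (+1)·(2)·(-29) + (-1)·(-2)·(34) + (+1)·(1)·(-44) + (-1)·(5)·(-31) = 121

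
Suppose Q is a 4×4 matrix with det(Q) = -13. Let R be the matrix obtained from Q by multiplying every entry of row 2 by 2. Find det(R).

Scaling one row by 2 multiplies the determinant by 2.
det(R) = (2)·(-13) = -26

-26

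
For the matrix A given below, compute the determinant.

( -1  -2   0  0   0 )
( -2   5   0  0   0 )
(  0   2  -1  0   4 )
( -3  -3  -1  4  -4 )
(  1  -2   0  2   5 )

324

A is block lower-triangular with a 2×2 block and a 3×3 block on the diagonal, so its determinant equals the product of the determinants of the diagonal blocks.
det of the 2×2 block = -9
det of the 3×3 block = -36
det = (-9)·(-36) = 324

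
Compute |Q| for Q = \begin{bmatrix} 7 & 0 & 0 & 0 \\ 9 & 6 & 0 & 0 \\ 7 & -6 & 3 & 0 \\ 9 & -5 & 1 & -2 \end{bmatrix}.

|Q| = -252

Q is lower triangular, so det(Q) is the product of the diagonal entries:
det = (7) · (6) · (3) · (-2) = -252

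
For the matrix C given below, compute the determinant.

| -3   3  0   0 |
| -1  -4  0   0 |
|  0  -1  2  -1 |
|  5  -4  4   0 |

det(C) = 60

C is block lower-triangular with a 2×2 block and a 2×2 block on the diagonal, so its determinant equals the product of the determinants of the diagonal blocks.
det of the 2×2 block = 15
det of the 2×2 block = 4
det = (15)·(4) = 60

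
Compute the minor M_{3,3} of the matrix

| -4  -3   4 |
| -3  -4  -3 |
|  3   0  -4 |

Delete row 3 and column 3; the remaining 2×2 submatrix is [-4 -3; -3 -4].
Its determinant is (-4)·(-4) − (-3)·(-3) = 7.

7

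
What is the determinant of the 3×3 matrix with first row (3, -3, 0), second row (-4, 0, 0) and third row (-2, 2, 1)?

-12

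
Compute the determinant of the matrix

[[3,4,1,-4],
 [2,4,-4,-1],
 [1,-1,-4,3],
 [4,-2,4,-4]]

Expand along row 1:
  + (3) · M_11   where M_11 = det([4 -4 -1; -1 -4 3; -2 4 -4]) = 68
  − (4) · M_12   where M_12 = det([2 -4 -1; 1 -4 3; 4 4 -4]) = -76
  + (1) · M_13   where M_13 = det([2 4 -1; 1 -1 3; 4 -2 -4]) = 82
  − (-4) · M_14   where M_14 = det([2 4 -4; 1 -1 -4; 4 -2 4]) = -112
det = (+1)·(3)·(68) + (-1)·(4)·(-76) + (+1)·(1)·(82) + (-1)·(-4)·(-112) = 142

142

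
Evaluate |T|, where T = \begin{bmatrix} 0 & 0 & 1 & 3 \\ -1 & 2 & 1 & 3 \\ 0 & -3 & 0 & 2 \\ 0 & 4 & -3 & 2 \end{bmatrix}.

Expand along column 1 (it has 3 zeros):
  − (-1) · M_21   where M_21 = det([0 1 3; -3 0 2; 4 -3 2]) = 41
det = (-1)·(-1)·(41) = 41

41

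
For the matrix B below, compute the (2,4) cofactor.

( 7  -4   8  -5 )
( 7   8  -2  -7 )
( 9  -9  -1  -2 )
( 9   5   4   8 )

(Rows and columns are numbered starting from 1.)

971

Delete row 2 and column 4; the remaining 3×3 submatrix is [7 -4 8; 9 -9 -1; 9 5 4].
Its determinant is 971.
The cofactor carries sign (−1)^(2+4) = +1, so C_{2,4} = +(971) = 971.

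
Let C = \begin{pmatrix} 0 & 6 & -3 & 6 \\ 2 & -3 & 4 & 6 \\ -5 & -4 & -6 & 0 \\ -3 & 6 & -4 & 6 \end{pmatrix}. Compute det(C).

Expand along row 1 (it has 1 zero):
  − (6) · M_12   where M_12 = det([2 4 6; -5 -6 0; -3 -4 6]) = 60
  + (-3) · M_13   where M_13 = det([2 -3 6; -5 -4 0; -3 6 6]) = -390
  − (6) · M_14   where M_14 = det([2 -3 4; -5 -4 -6; -3 6 -4]) = -58
det = (-1)·(6)·(60) + (+1)·(-3)·(-390) + (-1)·(6)·(-58) = 1158

1158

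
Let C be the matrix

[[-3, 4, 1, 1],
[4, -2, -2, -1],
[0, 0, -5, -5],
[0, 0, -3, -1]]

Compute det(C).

C is block upper-triangular with a 2×2 block and a 2×2 block on the diagonal, so its determinant equals the product of the determinants of the diagonal blocks.
det of the 2×2 block = -10
det of the 2×2 block = -10
det = (-10)·(-10) = 100

det(C) = 100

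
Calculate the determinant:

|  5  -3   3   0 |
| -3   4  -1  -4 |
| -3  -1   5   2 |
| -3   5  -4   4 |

The determinant is 730.

Expand along row 1 (it has 1 zero):
  + (5) · M_11   where M_11 = det([4 -1 -4; -1 5 2; 5 -4 4]) = 182
  − (-3) · M_12   where M_12 = det([-3 -1 -4; -3 5 2; -3 -4 4]) = -198
  + (3) · M_13   where M_13 = det([-3 4 -4; -3 -1 2; -3 5 4]) = 138
det = (+1)·(5)·(182) + (-1)·(-3)·(-198) + (+1)·(3)·(138) = 730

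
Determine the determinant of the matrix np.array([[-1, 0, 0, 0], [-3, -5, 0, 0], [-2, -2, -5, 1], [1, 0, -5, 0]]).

The determinant is 25.

Expand along row 1 (it has 3 zeros):
  + (-1) · M_11   where M_11 = det([-5 0 0; -2 -5 1; 0 -5 0]) = -25
det = (+1)·(-1)·(-25) = 25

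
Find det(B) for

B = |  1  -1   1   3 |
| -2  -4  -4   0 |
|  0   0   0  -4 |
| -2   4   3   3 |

det(B) = -104

Expand along row 3 (it has 3 zeros):
  − (-4) · M_34   where M_34 = det([1 -1 1; -2 -4 -4; -2 4 3]) = -26
det = (-1)·(-4)·(-26) = -104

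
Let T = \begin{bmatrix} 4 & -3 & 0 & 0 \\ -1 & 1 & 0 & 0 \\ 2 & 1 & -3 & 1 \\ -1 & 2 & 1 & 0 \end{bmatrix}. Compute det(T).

-1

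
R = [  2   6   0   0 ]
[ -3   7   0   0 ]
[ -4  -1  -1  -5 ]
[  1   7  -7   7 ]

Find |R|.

The determinant is -1344.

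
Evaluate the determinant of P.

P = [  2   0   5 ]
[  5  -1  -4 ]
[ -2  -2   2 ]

-80

Expand along row 1:
  + 2 · |-1 -4; -2 2| = 2·(-2 − 8) = -20
  + 5 · |5 -1; -2 -2| = 5·(-10 − 2) = -60
Sum: (-20) + (-60) = -80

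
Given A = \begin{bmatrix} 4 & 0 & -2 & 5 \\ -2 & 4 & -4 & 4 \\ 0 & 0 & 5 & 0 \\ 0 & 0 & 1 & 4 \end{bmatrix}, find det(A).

|A| = 320

A is block upper-triangular with a 2×2 block and a 2×2 block on the diagonal, so its determinant equals the product of the determinants of the diagonal blocks.
det of the 2×2 block = 16
det of the 2×2 block = 20
det = (16)·(20) = 320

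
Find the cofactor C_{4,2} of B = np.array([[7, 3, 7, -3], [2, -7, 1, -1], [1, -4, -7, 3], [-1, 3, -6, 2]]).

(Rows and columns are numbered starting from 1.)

Delete row 4 and column 2; the remaining 3×3 submatrix is [7 7 -3; 2 1 -1; 1 -7 3].
Its determinant is -32.
The cofactor carries sign (−1)^(4+2) = +1, so C_{4,2} = +(-32) = -32.

The cofactor is -32.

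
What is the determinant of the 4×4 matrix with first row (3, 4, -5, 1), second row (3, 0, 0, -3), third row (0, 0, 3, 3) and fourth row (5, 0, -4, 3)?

Expand along column 2 (it has 3 zeros):
  − (4) · M_12   where M_12 = det([3 0 -3; 0 3 3; 5 -4 3]) = 108
det = (-1)·(4)·(108) = -432

The determinant is -432.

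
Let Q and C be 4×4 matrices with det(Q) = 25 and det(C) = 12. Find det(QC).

det(QC) = 300

det(QC) = det(Q)·det(C) = (25)·(12) = 300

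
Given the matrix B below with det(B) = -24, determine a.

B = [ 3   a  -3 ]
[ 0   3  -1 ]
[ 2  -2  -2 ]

9

Expanding along the row containing a, det(B) is linear in a: det(B) = (-2)·a + (-6).
Set (-2)·a + (-6) = -24  ⇒  (-2)·a = -18  ⇒  a = 9.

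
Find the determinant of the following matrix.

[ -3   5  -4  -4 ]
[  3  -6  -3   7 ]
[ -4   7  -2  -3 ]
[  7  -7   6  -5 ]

359

Expand along row 1:
  + (-3) · M_11   where M_11 = det([-6 -3 7; 7 -2 -3; -7 6 -5]) = -140
  − (5) · M_12   where M_12 = det([3 -3 7; -4 -2 -3; 7 6 -5]) = 137
  + (-4) · M_13   where M_13 = det([3 -6 7; -4 7 -3; 7 -7 -5]) = -69
  − (-4) · M_14   where M_14 = det([3 -6 -3; -4 7 -2; 7 -7 6]) = 87
det = (+1)·(-3)·(-140) + (-1)·(5)·(137) + (+1)·(-4)·(-69) + (-1)·(-4)·(87) = 359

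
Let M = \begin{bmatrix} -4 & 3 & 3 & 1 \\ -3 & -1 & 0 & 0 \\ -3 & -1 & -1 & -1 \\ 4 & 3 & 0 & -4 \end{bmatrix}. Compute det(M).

Expand along row 2 (it has 2 zeros):
  − (-3) · M_21   where M_21 = det([3 3 1; -1 -1 -1; 3 0 -4]) = -6
  + (-1) · M_22   where M_22 = det([-4 3 1; -3 -1 -1; 4 0 -4]) = -60
det = (-1)·(-3)·(-6) + (+1)·(-1)·(-60) = 42

det(M) = 42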